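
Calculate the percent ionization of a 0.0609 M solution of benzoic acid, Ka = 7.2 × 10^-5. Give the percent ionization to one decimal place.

3.4%

C6H5COOH ⇌ C6H5COO- + H+; let x = [H+] at equilibrium.
x ≈ √(Ka·C₀) = √(7.2 × 10^-5 × 0.0609) = 2.09 × 10^-3 M
Fraction ionized = 2.09 × 10^-3 / 0.0609 = 0.0343 → 3.4%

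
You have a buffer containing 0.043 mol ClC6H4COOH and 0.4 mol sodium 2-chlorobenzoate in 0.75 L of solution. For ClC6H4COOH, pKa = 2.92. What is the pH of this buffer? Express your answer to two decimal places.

Henderson–Hasselbalch: pH = pKa + log([ClC6H4COO-]/[ClC6H4COOH]) = 2.92 + log(0.4/0.043)
pH = 2.92 + (+0.969) = 3.89

pH = 3.89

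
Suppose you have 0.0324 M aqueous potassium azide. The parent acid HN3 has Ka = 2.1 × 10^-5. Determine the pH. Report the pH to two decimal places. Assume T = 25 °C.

pH = 8.59

N3- is the conjugate base of the weak acid HN3.
Kb = Kw/Ka = 1.0×10^-14 / 2.1 × 10^-5 = 4.76 × 10^-10
From the ICE table, Kb = x²/(0.0324 − x) = 4.76 × 10^-10.
Neglecting x in the denominator: x = √(4.76 × 10^-10 × 0.0324) = 3.93 × 10^-6 M
(x/C₀ = 0.012% < 5%, so the approximation holds.)
pOH = −log(3.93 × 10^-6) = 5.41; pH = 14.00 − 5.41 = 8.59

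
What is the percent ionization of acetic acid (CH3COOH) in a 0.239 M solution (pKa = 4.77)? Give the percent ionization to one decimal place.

CH3COOH ⇌ CH3COO- + H+; let x = [H+] at equilibrium.
Ka = 10^(−4.77) = 1.70 × 10^-5
x ≈ √(Ka·C₀) = √(1.70 × 10^-5 × 0.239) = 2.02 × 10^-3 M
% ionization = x/C₀ × 100% = 2.02 × 10^-3/0.239 × 100% = 0.8%

0.8%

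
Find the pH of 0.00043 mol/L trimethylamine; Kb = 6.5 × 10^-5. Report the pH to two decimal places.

(CH3)3N + H2O ⇌ (CH3)3NH+ + OH-
From the ICE table, Kb = [OH-]²/(0.00043 − [OH-]) = 6.5 × 10^-5.
Here C₀/Kb ≈ 6.62, so the small-[OH-] approximation fails. Use the quadratic:
[OH-] = [−6.5e-05 + √(6.5e-05² + 1.12e-07)]/2 = 1.38 × 10^-4 M
pOH = −log(1.38 × 10^-4) = 3.86; pH = 14.00 − 3.86 = 10.14

pH = 10.14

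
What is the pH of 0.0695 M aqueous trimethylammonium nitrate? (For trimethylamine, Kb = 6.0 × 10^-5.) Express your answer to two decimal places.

pH = 5.47

(CH3)3NH+ is the conjugate acid of the weak base (CH3)3N.
Ka = Kw/Kb = 1.0×10^-14 / 6.0 × 10^-5 = 1.67 × 10^-10
Ka = x²/(0.0695 − x) = 1.67 × 10^-10
Neglecting x in the denominator: x = √(1.67 × 10^-10 × 0.0695) = 3.41 × 10^-6 M
pH = −log(3.41 × 10^-6) = 5.47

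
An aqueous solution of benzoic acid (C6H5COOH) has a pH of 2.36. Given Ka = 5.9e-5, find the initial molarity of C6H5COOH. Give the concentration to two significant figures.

[H+] = 10^(-2.36) = 4.37 × 10^-3 M = x
Ka = x²/(C₀ − x) ⇒ C₀ = x + x²/Ka
C₀ = 4.37 × 10^-3 + (4.37 × 10^-3)²/(5.9 × 10^-5) = 3.28 × 10^-1 M

C₀ = 3.3 × 10^-1 M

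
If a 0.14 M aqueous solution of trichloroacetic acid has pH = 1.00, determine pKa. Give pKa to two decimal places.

pKa = 0.60

[H+] = 10^(-1.00) = 1.00 × 10^-1 M
At equilibrium [HA] = 0.14 − 1.00 × 10^-1 = 4.00 × 10^-2 M
Ka = [H+][A-]/[HA] = (1.00 × 10^-1)² / 4.00 × 10^-2 = 2.50 × 10^-1
pKa = -log(2.50 × 10^-1) = 0.60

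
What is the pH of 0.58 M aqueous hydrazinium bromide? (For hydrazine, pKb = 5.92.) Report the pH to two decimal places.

N2H5+ is the conjugate acid of the weak base N2H4.
Kb = 10^(−5.92) = 1.20 × 10^-6
Ka = Kw/Kb = 1.0×10^-14 / 1.20 × 10^-6 = 8.33 × 10^-9
From the ICE table, Ka = [H+]²/(0.58 − [H+]) = 8.33 × 10^-9.
Neglecting [H+] in the denominator: [H+] = √(8.33 × 10^-9 × 0.58) = 6.95 × 10^-5 M
pH = −log[H+] = −log(6.95 × 10^-5) = 4.16

pH = 4.16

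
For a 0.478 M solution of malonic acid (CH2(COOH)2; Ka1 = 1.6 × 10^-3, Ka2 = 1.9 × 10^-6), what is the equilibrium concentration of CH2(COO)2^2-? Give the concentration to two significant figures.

1.9 × 10^-6 M

First ionization gives [H+] ≈ [CH2(COOH)COO-] = 2.69 × 10^-2 M.
Second step: Ka2 = [H+][CH2(COO)2^2-]/[CH2(COOH)COO-] ≈ [CH2(COO)2^2-] (since [H+] ≈ [CH2(COOH)COO-]).
So [CH2(COO)2^2-] ≈ Ka2.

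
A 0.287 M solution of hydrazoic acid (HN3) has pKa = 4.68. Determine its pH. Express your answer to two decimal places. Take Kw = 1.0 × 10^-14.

pH = 2.61

HN3 ⇌ N3- + H+
Ka = 10^(−4.68) = 2.09 × 10^-5
From the ICE table, Ka = x²/(0.287 − x) = 2.09 × 10^-5.
Since Ka ≪ C₀, x ≈ √(Ka·C₀) = 2.45 × 10^-3 M.
Check: 0.85% ionized — well under 5%, approximation valid.
pH = −log[H+] = −log(2.45 × 10^-3) = 2.61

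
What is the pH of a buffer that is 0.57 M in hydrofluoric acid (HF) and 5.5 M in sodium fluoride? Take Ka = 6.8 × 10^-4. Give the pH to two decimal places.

pKa = −log(6.8 × 10^-4) = 3.167
Using pH = pKa + log([base]/[acid]) with [base]/[acid] = 5.5/0.57:
pH = 3.167 + (+0.984) = 4.15

pH = 4.15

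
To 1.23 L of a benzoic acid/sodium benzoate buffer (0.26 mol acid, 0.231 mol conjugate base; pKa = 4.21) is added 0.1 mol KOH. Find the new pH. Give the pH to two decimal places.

pH = 4.53

After neutralization: n(C6H5COOH) = 0.16 mol, n(C6H5COO-) = 0.331 mol.
Henderson–Hasselbalch with mole ratio 0.331/0.16: pH = 4.21 + (+0.316)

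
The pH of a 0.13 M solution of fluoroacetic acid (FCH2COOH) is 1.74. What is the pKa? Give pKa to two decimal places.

pKa = 2.53

[H+] = 10^(-1.74) = 1.82 × 10^-2 M
At equilibrium [HA] = 0.13 − 1.82 × 10^-2 = 1.12 × 10^-1 M
Ka = [H+][A-]/[HA] = (1.82 × 10^-2)² / 1.12 × 10^-1 = 2.96 × 10^-3
pKa = -log(2.96 × 10^-3) = 2.53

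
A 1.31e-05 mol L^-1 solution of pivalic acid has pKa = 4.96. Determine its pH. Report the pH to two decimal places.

(CH3)3CCOOH ⇌ (CH3)3CCOO- + H+
Ka = 10^(−4.96) = 1.10 × 10^-5
Ka = [H+]²/(1.31e-05 − [H+]) = 1.10 × 10^-5
The 5% rule fails; solving [H+]² + Ka·[H+] − Ka·C₀ = 0 exactly:
[H+] = (−Ka + √(Ka² + 4·Ka·C₀))/2 = 7.70 × 10^-6 M
pH = −log(7.70 × 10^-6) = 5.11

pH = 5.11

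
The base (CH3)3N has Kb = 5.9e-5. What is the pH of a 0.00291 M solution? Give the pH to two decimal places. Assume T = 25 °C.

pH = 10.59

(CH3)3N + H2O ⇌ (CH3)3NH+ + OH-
Let x = [OH-] at equilibrium. Kb = x²/(0.00291 − x).
x is not negligible relative to C₀; solve x² + 5.9e-05·x − 1.72e-07 = 0.
x = (−Kb + √(Kb² + 4·Kb·C₀))/2 = 3.86 × 10^-4 M
pOH = −log(3.86 × 10^-4) = 3.41; pH = 14.00 − 3.41 = 10.59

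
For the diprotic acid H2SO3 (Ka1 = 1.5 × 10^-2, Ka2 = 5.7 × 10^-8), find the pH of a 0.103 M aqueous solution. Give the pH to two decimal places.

Since Ka1 ≫ Ka2, the first ionization dominates [H+].
Ka1 = x²/(0.103 − x) = 1.5 × 10^-2
Solving the quadratic: x = (−Ka1 + √(Ka1² + 4·Ka1·C₀))/2 = 3.25 × 10^-2 M
pH = −log(3.25 × 10^-2) = 1.49

pH = 1.49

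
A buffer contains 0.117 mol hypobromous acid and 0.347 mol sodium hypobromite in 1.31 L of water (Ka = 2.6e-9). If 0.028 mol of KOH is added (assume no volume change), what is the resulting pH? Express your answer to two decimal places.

OH- converts HOBr to OBr-: HOBr → 0.089 mol, OBr- → 0.375 mol.
pKa = −log(2.6 × 10^-9) = 8.585
pH = pKa + log(n_OBr-/n_HOBr) = 8.585 + log(0.375/0.089) = 8.585 + (+0.625)

pH = 9.21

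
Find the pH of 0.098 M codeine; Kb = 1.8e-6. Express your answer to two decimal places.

C18H21NO3 + H2O ⇌ C18H22NO3+ + OH-
From the ICE table, Kb = [OH-]²/(0.098 − [OH-]) = 1.8 × 10^-6.
Neglecting [OH-] in the denominator: [OH-] = √(1.8 × 10^-6 × 0.098) = 4.20 × 10^-4 M
pOH = 3.38, so pH = 14.00 − pOH = 10.62

pH = 10.62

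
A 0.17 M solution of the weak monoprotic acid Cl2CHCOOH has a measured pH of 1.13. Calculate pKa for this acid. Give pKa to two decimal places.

pKa = 1.24

[H+] = 10^(-1.13) = 7.41 × 10^-2 M
At equilibrium [HA] = 0.17 − 7.41 × 10^-2 = 9.59 × 10^-2 M
Ka = [H+][A-]/[HA] = (7.41 × 10^-2)² / 9.59 × 10^-2 = 5.73 × 10^-2
pKa = -log(5.73 × 10^-2) = 1.24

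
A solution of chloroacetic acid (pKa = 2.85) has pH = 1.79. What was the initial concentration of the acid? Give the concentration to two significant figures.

C₀ = 2.0 × 10^-1 M

[H+] = 10^(-1.79) = 1.62 × 10^-2 M = x
Ka = 10^(−2.85) = 1.41 × 10^-3
Ka = x²/(C₀ − x) ⇒ C₀ = x + x²/Ka
C₀ = 1.62 × 10^-2 + (1.62 × 10^-2)²/(1.41 × 10^-3) = 2.02 × 10^-1 M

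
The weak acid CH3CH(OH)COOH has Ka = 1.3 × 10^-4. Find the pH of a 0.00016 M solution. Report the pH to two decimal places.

pH = 4.03

CH3CH(OH)COOH ⇌ CH3CH(OH)COO- + H+
Let x = [H+] at equilibrium. Ka = x²/(0.00016 − x).
x is not negligible relative to C₀; solve x² + 0.00013·x − 2.08e-08 = 0.
x = (−Ka + √(Ka² + 4·Ka·C₀))/2 = 9.32 × 10^-5 M
pH = −log(9.32 × 10^-5) = 4.03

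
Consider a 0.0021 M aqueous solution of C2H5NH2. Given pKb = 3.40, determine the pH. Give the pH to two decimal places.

C2H5NH2 + H2O ⇌ C2H5NH3+ + OH-
Kb = 10^(−3.40) = 3.98 × 10^-4
From the ICE table, Kb = [OH-]²/(0.0021 − [OH-]) = 3.98 × 10^-4.
Here C₀/Kb ≈ 5.28, so the small-[OH-] approximation fails. Use the quadratic:
[OH-] = (−Kb + √(Kb² + 4·Kb·C₀))/2 = 7.37 × 10^-4 M
pOH = 3.13, so pH = 14.00 − pOH = 10.87

pH = 10.87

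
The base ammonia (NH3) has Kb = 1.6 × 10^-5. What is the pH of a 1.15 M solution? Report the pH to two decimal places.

NH3 + H2O ⇌ NH4+ + OH-
Kb = [OH-]²/(1.15 − [OH-]) = 1.6 × 10^-5
Since Kb ≪ C₀, [OH-] ≈ √(Kb·C₀) = 4.29 × 10^-3 M.
Check: 0.37% ionized — well under 5%, approximation valid.
pOH = 2.37, so pH = 14.00 − pOH = 11.63

pH = 11.63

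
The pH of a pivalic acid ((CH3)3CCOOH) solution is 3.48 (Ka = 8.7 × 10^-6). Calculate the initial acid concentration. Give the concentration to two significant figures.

C₀ = 1.3 × 10^-2 M

[H+] = 10^(-3.48) = 3.31 × 10^-4 M = x
Ka = x²/(C₀ − x) ⇒ C₀ = x + x²/Ka
C₀ = 3.31 × 10^-4 + (3.31 × 10^-4)²/(8.7 × 10^-6) = 1.29 × 10^-2 M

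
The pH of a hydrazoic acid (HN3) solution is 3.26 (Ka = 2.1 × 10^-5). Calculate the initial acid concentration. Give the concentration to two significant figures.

C₀ = 1.5 × 10^-2 M

[H+] = 10^(-3.26) = 5.50 × 10^-4 M = x
Ka = x²/(C₀ − x) ⇒ C₀ = x + x²/Ka
C₀ = 5.50 × 10^-4 + (5.50 × 10^-4)²/(2.1 × 10^-5) = 1.50 × 10^-2 M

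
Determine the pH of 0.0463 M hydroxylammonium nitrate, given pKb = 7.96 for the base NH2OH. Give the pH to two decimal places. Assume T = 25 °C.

NH3OH+ is the conjugate acid of the weak base NH2OH.
Kb = 10^(−7.96) = 1.10 × 10^-8
Ka = Kw/Kb = 1.0×10^-14 / 1.10 × 10^-8 = 9.09 × 10^-7
Ka = [H+]²/(0.0463 − [H+]) = 9.09 × 10^-7
Assume [H+] ≪ 0.0463: [H+] ≈ √(9.09 × 10^-7 × 0.0463) = 2.05 × 10^-4 M
([H+]/C₀ = 0.44% < 5%, so the approximation holds.)
pH = −log[H+] = −log(2.05 × 10^-4) = 3.69

pH = 3.69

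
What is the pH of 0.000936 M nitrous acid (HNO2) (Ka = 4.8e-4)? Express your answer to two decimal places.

HNO2 ⇌ NO2- + H+
From the ICE table, Ka = [H+]²/(0.000936 − [H+]) = 4.8 × 10^-4.
[H+] is not negligible relative to C₀; solve [H+]² + 0.00048·[H+] − 4.49e-07 = 0.
[H+] = (−Ka + √(Ka² + 4·Ka·C₀))/2 = 4.72 × 10^-4 M
pH = −log[H+] = −log(4.72 × 10^-4) = 3.33

pH = 3.33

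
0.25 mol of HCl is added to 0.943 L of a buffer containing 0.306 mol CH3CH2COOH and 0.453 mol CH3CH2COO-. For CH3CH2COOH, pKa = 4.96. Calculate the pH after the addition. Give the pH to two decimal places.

After neutralization: n(CH3CH2COOH) = 0.556 mol, n(CH3CH2COO-) = 0.203 mol.
pH = pKa + log([A⁻]/[HA]) = 4.96 + log(0.203/0.556) = 4.96 -0.438

pH = 4.52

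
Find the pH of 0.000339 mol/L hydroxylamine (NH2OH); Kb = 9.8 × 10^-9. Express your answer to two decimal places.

pH = 8.26

NH2OH + H2O ⇌ NH3OH+ + OH-
From the ICE table, Kb = x²/(0.000339 − x) = 9.8 × 10^-9.
Assume x ≪ 0.000339: x ≈ √(9.8 × 10^-9 × 0.000339) = 1.82 × 10^-6 M
(x/C₀ = 0.54% < 5%, so the approximation holds.)
pOH = −log(1.82 × 10^-6) = 5.74; pH = 14.00 − 5.74 = 8.26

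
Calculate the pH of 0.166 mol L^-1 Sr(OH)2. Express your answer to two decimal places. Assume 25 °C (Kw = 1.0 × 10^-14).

Sr(OH)2 is a strong base (each formula unit releases 2 OH-); [OH-] = 0.332 M.
pOH = -log(0.332) = 0.48
pH = 14.00 - 0.48 = 13.52

pH = 13.52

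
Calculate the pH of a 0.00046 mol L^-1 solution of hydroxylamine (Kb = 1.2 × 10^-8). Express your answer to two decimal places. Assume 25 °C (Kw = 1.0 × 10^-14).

pH = 8.37

NH2OH + H2O ⇌ NH3OH+ + OH-
Kb = x²/(0.00046 − x) = 1.2 × 10^-8
Since Kb ≪ C₀, x ≈ √(Kb·C₀) = 2.35 × 10^-6 M.
Check: 0.51% ionized — well under 5%, approximation valid.
pOH = 5.63, so pH = 14.00 − pOH = 8.37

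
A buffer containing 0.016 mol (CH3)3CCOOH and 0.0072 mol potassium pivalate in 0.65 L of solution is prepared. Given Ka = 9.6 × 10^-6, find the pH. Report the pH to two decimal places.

pH = 4.67

pKa = −log(9.6 × 10^-6) = 5.018
pH = pKa + log([A⁻]/[HA]) = 5.018 + log(0.0072/0.016)
pH = 5.018 + (-0.347) = 4.67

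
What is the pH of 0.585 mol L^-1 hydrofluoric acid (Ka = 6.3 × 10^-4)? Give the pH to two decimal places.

HF ⇌ F- + H+
Ka = x²/(0.585 − x) = 6.3 × 10^-4
Since Ka ≪ C₀, x ≈ √(Ka·C₀) = 1.92 × 10^-2 M.
pH = −log(1.92 × 10^-2) = 1.72

pH = 1.72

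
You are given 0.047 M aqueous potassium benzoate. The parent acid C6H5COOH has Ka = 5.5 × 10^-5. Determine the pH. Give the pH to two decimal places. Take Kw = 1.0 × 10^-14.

pH = 8.47

C6H5COO- is the conjugate base of the weak acid C6H5COOH.
Kb = Kw/Ka = 1.0×10^-14 / 5.5 × 10^-5 = 1.82 × 10^-10
From the ICE table, Kb = x²/(0.047 − x) = 1.82 × 10^-10.
Since Kb ≪ C₀, x ≈ √(Kb·C₀) = 2.92 × 10^-6 M.
(x/C₀ = 0.0062% < 5%, so the approximation holds.)
pOH = −log(2.92 × 10^-6) = 5.53; pH = 14.00 − 5.53 = 8.47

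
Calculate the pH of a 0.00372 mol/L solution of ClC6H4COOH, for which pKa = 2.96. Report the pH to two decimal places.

pH = 2.81

ClC6H4COOH ⇌ ClC6H4COO- + H+
Ka = 10^(−2.96) = 1.10 × 10^-3
From the ICE table, Ka = [H+]²/(0.00372 − [H+]) = 1.10 × 10^-3.
The 5% rule fails; solving [H+]² + Ka·[H+] − Ka·C₀ = 0 exactly:
[H+] = [−0.0011 + √(0.0011² + 1.64e-05)]/2 = 1.55 × 10^-3 M
pH = −log(1.55 × 10^-3) = 2.81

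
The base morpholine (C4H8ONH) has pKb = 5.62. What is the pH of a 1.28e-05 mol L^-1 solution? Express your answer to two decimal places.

pH = 8.65

C4H8ONH + H2O ⇌ C4H8ONH2+ + OH-
Kb = 10^(−5.62) = 2.40 × 10^-6
From the ICE table, Kb = [OH-]²/(1.28e-05 − [OH-]) = 2.40 × 10^-6.
Here C₀/Kb ≈ 5.33, so the small-[OH-] approximation fails. Use the quadratic:
[OH-] = [−2.4e-06 + √(2.4e-06² + 1.23e-10)]/2 = 4.47 × 10^-6 M
pOH = −log(4.47 × 10^-6) = 5.35; pH = 14.00 − 5.35 = 8.65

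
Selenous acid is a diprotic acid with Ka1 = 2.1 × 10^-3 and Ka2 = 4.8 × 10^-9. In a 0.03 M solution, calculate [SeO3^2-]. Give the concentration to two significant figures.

4.8 × 10^-9 M

First ionization gives [H+] ≈ [HSeO3-] = 6.96 × 10^-3 M.
Second step: Ka2 = [H+][SeO3^2-]/[HSeO3-] ≈ [SeO3^2-] (since [H+] ≈ [HSeO3-]).
So [SeO3^2-] ≈ Ka2.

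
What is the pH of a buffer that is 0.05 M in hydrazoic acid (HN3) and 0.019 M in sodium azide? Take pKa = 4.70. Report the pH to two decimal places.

pH = 4.28

pH = pKa + log([A⁻]/[HA]) = 4.70 + log(0.019/0.05)
pH = 4.70 + (-0.420) = 4.28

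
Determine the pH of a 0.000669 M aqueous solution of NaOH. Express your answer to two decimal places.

pH = 10.83

NaOH is a strong base; [OH-] = 0.000669 M.
pOH = -log(0.000669) = 3.17
pH = 14.00 - 3.17 = 10.83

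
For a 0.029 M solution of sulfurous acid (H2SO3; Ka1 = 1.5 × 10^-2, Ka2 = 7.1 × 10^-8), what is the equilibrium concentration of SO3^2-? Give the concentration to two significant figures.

First ionization gives [H+] ≈ [HSO3-] = 1.47 × 10^-2 M.
Second step: Ka2 = [H+][SO3^2-]/[HSO3-] ≈ [SO3^2-] (since [H+] ≈ [HSO3-]).
So [SO3^2-] ≈ Ka2.

7.1 × 10^-8 M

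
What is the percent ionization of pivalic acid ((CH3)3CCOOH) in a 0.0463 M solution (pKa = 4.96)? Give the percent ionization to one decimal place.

1.5%

(CH3)3CCOOH ⇌ (CH3)3CCOO- + H+; let x = [H+] at equilibrium.
Ka = 10^(−4.96) = 1.10 × 10^-5
x ≈ √(Ka·C₀) = √(1.10 × 10^-5 × 0.0463) = 7.14 × 10^-4 M
Fraction ionized = 7.14 × 10^-4 / 0.0463 = 0.0154 → 1.5%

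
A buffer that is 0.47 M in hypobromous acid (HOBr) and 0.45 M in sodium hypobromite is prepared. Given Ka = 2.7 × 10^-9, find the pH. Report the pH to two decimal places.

pH = 8.55

pKa = −log(2.7 × 10^-9) = 8.569
pH = pKa + log([A⁻]/[HA]) = 8.569 + log(0.45/0.47)
pH = 8.569 + (-0.019) = 8.55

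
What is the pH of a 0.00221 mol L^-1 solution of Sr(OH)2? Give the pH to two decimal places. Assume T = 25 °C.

Sr(OH)2 is a strong base (each formula unit releases 2 OH-); [OH-] = 0.00442 M.
pOH = -log(0.00442) = 2.35
pH = 14.00 - 2.35 = 11.65

pH = 11.65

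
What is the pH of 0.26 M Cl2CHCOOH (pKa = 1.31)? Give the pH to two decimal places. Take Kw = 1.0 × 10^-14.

Cl2CHCOOH ⇌ Cl2CHCOO- + H+
Ka = 10^(−1.31) = 4.90 × 10^-2
From the ICE table, Ka = x²/(0.26 − x) = 4.90 × 10^-2.
x is not negligible relative to C₀; solve x² + 0.049·x − 0.0127 = 0.
x = [−0.049 + √(0.049² + 0.051)]/2 = 9.10 × 10^-2 M
pH = −log[H+] = −log(9.10 × 10^-2) = 1.04

pH = 1.04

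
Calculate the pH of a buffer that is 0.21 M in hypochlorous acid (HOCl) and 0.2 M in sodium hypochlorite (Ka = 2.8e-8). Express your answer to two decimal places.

pKa = −log(2.8 × 10^-8) = 7.553
pH = pKa + log([A⁻]/[HA]) = 7.553 + log(0.2/0.21)
pH = 7.553 + (-0.021) = 7.53

pH = 7.53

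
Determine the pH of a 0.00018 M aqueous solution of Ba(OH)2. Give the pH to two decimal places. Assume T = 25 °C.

Ba(OH)2 is a strong base (each formula unit releases 2 OH-); [OH-] = 0.00036 M.
pOH = -log(0.00036) = 3.44
pH = 14.00 - 3.44 = 10.56

pH = 10.56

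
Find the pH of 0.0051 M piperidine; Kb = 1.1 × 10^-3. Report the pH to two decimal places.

pH = 11.27

C5H10NH + H2O ⇌ C5H10NH2+ + OH-
From the ICE table, Kb = x²/(0.0051 − x) = 1.1 × 10^-3.
Here C₀/Kb ≈ 4.64, so the small-x approximation fails. Use the quadratic:
x = [−0.0011 + √(0.0011² + 2.24e-05)]/2 = 1.88 × 10^-3 M
pOH = −log(1.88 × 10^-3) = 2.73; pH = 14.00 − 2.73 = 11.27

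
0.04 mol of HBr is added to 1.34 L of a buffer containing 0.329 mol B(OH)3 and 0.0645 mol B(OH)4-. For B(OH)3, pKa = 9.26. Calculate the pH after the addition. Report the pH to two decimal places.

pH = 8.08

Added H+ converts B(OH)4- to B(OH)3: B(OH)3 → 0.369 mol, B(OH)4- → 0.0245 mol.
pH = pKa + log(n_B(OH)4-/n_B(OH)3) = 9.26 + log(0.0245/0.369) = 9.26 + (-1.178)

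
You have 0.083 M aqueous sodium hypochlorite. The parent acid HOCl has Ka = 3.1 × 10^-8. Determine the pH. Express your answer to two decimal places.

OCl- is the conjugate base of the weak acid HOCl.
Kb = Kw/Ka = 1.0×10^-14 / 3.1 × 10^-8 = 3.23 × 10^-7
Kb = [OH-]²/(0.083 − [OH-]) = 3.23 × 10^-7
Assume [OH-] ≪ 0.083: [OH-] ≈ √(3.23 × 10^-7 × 0.083) = 1.64 × 10^-4 M
pOH = 3.79, so pH = 14.00 − pOH = 10.21

pH = 10.21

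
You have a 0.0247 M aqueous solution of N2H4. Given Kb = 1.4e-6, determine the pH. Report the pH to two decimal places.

N2H4 + H2O ⇌ N2H5+ + OH-
From the ICE table, Kb = [OH-]²/(0.0247 − [OH-]) = 1.4 × 10^-6.
Neglecting [OH-] in the denominator: [OH-] = √(1.4 × 10^-6 × 0.0247) = 1.86 × 10^-4 M
Check: 0.75% ionized — well under 5%, approximation valid.
pOH = −log(1.86 × 10^-4) = 3.73; pH = 14.00 − 3.73 = 10.27

pH = 10.27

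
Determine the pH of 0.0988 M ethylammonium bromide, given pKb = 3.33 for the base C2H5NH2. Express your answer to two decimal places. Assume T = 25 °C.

pH = 5.84

C2H5NH3+ is the conjugate acid of the weak base C2H5NH2.
Kb = 10^(−3.33) = 4.68 × 10^-4
Ka = Kw/Kb = 1.0×10^-14 / 4.68 × 10^-4 = 2.14 × 10^-11
From the ICE table, Ka = x²/(0.0988 − x) = 2.14 × 10^-11.
Neglecting x in the denominator: x = √(2.14 × 10^-11 × 0.0988) = 1.45 × 10^-6 M
(x/C₀ = 0.0015% < 5%, so the approximation holds.)
pH = −log[H+] = −log(1.45 × 10^-6) = 5.84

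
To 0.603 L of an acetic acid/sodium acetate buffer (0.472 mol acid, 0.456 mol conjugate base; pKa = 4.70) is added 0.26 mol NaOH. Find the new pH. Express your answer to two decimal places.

pH = 5.23

OH- converts CH3COOH to CH3COO-: CH3COOH → 0.212 mol, CH3COO- → 0.716 mol.
pH = pKa + log([A⁻]/[HA]) = 4.70 + log(0.716/0.212) = 4.70 +0.529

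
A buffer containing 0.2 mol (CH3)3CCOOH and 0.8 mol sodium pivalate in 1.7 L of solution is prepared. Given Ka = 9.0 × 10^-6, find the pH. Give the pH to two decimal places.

pH = 5.65

pKa = −log(9.0 × 10^-6) = 5.046
Henderson–Hasselbalch: pH = pKa + log([(CH3)3CCOO-]/[(CH3)3CCOOH]) = 5.046 + log(0.8/0.2)
pH = 5.046 + (+0.602) = 5.65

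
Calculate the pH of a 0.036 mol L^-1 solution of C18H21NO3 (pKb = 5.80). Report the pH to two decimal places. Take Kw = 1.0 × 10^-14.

pH = 10.38

C18H21NO3 + H2O ⇌ C18H22NO3+ + OH-
Kb = 10^(−5.80) = 1.58 × 10^-6
From the ICE table, Kb = [OH-]²/(0.036 − [OH-]) = 1.58 × 10^-6.
Since Kb ≪ C₀, [OH-] ≈ √(Kb·C₀) = 2.38 × 10^-4 M.
pOH = 3.62, so pH = 14.00 − pOH = 10.38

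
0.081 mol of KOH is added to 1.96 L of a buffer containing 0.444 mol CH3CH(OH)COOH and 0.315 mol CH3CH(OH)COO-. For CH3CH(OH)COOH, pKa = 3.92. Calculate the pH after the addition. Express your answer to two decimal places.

pH = 3.96

After neutralization: n(CH3CH(OH)COOH) = 0.363 mol, n(CH3CH(OH)COO-) = 0.396 mol.
pH = pKa + log([A⁻]/[HA]) = 3.92 + log(0.396/0.363) = 3.92 +0.038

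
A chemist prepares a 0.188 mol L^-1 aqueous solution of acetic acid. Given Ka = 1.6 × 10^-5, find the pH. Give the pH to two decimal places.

pH = 2.76

CH3COOH ⇌ CH3COO- + H+
From the ICE table, Ka = x²/(0.188 − x) = 1.6 × 10^-5.
Since Ka ≪ C₀, x ≈ √(Ka·C₀) = 1.73 × 10^-3 M.
pH = −log[H+] = −log(1.73 × 10^-3) = 2.76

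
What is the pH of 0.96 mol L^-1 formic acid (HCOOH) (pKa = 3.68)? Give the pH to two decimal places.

HCOOH ⇌ HCOO- + H+
Ka = 10^(−3.68) = 2.09 × 10^-4
Ka = [H+]²/(0.96 − [H+]) = 2.09 × 10^-4
Since Ka ≪ C₀, [H+] ≈ √(Ka·C₀) = 1.42 × 10^-2 M.
pH = −log[H+] = −log(1.42 × 10^-2) = 1.85

pH = 1.85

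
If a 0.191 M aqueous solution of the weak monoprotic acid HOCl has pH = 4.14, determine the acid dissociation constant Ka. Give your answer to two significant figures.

Ka = 2.7 × 10^-8

[H+] = 10^(-4.14) = 7.24 × 10^-5 M
At equilibrium [HA] = 0.191 − 7.24 × 10^-5 = 1.91 × 10^-1 M
Ka = [H+][A-]/[HA] = (7.24 × 10^-5)² / 1.91 × 10^-1 = 2.7 × 10^-8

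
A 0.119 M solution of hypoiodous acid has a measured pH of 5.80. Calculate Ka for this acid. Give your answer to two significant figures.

[H+] = 10^(-5.80) = 1.58 × 10^-6 M
At equilibrium [HA] = 0.119 − 1.58 × 10^-6 = 1.19 × 10^-1 M
Ka = [H+][A-]/[HA] = (1.58 × 10^-6)² / 1.19 × 10^-1 = 2.1 × 10^-11

Ka = 2.1 × 10^-11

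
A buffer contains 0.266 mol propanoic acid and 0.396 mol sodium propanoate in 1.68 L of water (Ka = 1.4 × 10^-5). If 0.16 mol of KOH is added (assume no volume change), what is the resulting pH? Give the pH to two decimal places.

pH = 5.57

OH- converts CH3CH2COOH to CH3CH2COO-: CH3CH2COOH → 0.106 mol, CH3CH2COO- → 0.556 mol.
pKa = −log(1.4 × 10^-5) = 4.854
Henderson–Hasselbalch with mole ratio 0.556/0.106: pH = 4.854 + (+0.720)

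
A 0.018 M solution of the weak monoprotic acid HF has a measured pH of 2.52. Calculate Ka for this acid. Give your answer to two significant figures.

Ka = 6.1 × 10^-4

[H+] = 10^(-2.52) = 3.02 × 10^-3 M
At equilibrium [HA] = 0.018 − 3.02 × 10^-3 = 1.50 × 10^-2 M
Ka = [H+][A-]/[HA] = (3.02 × 10^-3)² / 1.50 × 10^-2 = 6.1 × 10^-4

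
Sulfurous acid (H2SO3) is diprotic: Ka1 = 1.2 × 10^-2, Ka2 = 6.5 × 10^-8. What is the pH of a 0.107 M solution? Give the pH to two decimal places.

pH = 1.52

Ka1 ≫ Ka2, so treat the first dissociation as the only significant source of H+.
Ka1 = x²/(0.107 − x) = 1.2 × 10^-2
Solving the quadratic: x = (−Ka1 + √(Ka1² + 4·Ka1·C₀))/2 = 3.03 × 10^-2 M
pH = −log(3.03 × 10^-2) = 1.52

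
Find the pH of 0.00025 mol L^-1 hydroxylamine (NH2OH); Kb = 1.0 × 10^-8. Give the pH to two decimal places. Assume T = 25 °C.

pH = 8.20

NH2OH + H2O ⇌ NH3OH+ + OH-
Let x = [OH-] at equilibrium. Kb = x²/(0.00025 − x).
Neglecting x in the denominator: x = √(1.0 × 10^-8 × 0.00025) = 1.58 × 10^-6 M
Check: 0.63% ionized — well under 5%, approximation valid.
pOH = 5.80, so pH = 14.00 − pOH = 8.20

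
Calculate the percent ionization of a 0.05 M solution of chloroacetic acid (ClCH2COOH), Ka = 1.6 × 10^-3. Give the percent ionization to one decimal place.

16.4%

ClCH2COOH ⇌ ClCH2COO- + H+; let x = [H+] at equilibrium.
Solve x² + 0.0016x − 8e-05 = 0 → x = 8.18 × 10^-3 M
Fraction ionized = 8.18 × 10^-3 / 0.05 = 0.1636 → 16.4%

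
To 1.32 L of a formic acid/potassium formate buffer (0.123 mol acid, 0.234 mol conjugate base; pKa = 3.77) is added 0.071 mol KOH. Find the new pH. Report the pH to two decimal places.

pH = 4.54

After neutralization: n(HCOOH) = 0.052 mol, n(HCOO-) = 0.305 mol.
pH = pKa + log(n_HCOO-/n_HCOOH) = 3.77 + log(0.305/0.052) = 3.77 + (+0.768)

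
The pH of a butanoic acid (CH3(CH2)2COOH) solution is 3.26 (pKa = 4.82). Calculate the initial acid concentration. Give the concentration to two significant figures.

C₀ = 2.1 × 10^-2 M

[H+] = 10^(-3.26) = 5.50 × 10^-4 M = x
Ka = 10^(−4.82) = 1.51 × 10^-5
Ka = x²/(C₀ − x) ⇒ C₀ = x + x²/Ka
C₀ = 5.50 × 10^-4 + (5.50 × 10^-4)²/(1.51 × 10^-5) = 2.06 × 10^-2 M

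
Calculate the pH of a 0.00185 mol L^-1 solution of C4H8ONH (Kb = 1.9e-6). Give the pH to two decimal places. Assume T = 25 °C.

C4H8ONH + H2O ⇌ C4H8ONH2+ + OH-
Kb = x²/(0.00185 − x) = 1.9 × 10^-6
Neglecting x in the denominator: x = √(1.9 × 10^-6 × 0.00185) = 5.93 × 10^-5 M
pOH = −log(5.93 × 10^-5) = 4.23; pH = 14.00 − 4.23 = 9.77

pH = 9.77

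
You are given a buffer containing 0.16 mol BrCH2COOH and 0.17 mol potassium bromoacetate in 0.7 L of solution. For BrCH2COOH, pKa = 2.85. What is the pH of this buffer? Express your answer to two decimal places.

pH = 2.88

pH = pKa + log([A⁻]/[HA]) = 2.85 + log(0.17/0.16)
pH = 2.85 + (+0.026) = 2.88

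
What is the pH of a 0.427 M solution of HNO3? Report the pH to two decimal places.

HNO3 is a strong acid and dissociates completely, so [H+] = 0.427 M.
pH = -log(0.427) = 0.37

pH = 0.37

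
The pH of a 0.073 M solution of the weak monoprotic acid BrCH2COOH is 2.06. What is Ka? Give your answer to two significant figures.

[H+] = 10^(-2.06) = 8.71 × 10^-3 M
At equilibrium [HA] = 0.073 − 8.71 × 10^-3 = 6.43 × 10^-2 M
Ka = [H+][A-]/[HA] = (8.71 × 10^-3)² / 6.43 × 10^-2 = 1.2 × 10^-3

Ka = 1.2 × 10^-3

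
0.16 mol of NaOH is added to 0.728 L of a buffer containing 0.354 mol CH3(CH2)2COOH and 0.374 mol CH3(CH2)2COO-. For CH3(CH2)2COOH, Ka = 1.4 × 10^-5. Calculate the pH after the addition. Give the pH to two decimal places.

After neutralization: n(CH3(CH2)2COOH) = 0.194 mol, n(CH3(CH2)2COO-) = 0.534 mol.
pKa = −log(1.4 × 10^-5) = 4.854
Henderson–Hasselbalch with mole ratio 0.534/0.194: pH = 4.854 + (+0.440)

pH = 5.29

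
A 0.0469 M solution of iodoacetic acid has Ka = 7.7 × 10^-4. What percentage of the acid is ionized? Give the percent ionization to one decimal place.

ICH2COOH ⇌ ICH2COO- + H+; let x = [H+] at equilibrium.
Solve x² + 0.00077x − 3.61e-05 = 0 → x = 5.64 × 10^-3 M
% ionization = x/C₀ × 100% = 5.64 × 10^-3/0.0469 × 100% = 12.0%

12.0%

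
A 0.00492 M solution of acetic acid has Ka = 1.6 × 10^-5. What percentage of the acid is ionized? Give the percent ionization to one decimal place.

5.5%

CH3COOH ⇌ CH3COO- + H+; let x = [H+] at equilibrium.
Solve x² + 1.6e-05x − 7.87e-08 = 0 → x = 2.73 × 10^-4 M
% ionization = x/C₀ × 100% = 2.73 × 10^-4/0.00492 × 100% = 5.5%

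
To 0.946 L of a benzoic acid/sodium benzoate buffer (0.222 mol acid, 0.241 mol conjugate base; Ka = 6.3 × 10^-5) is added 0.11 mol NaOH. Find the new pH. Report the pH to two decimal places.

pH = 4.70

OH- converts C6H5COOH to C6H5COO-: C6H5COOH → 0.112 mol, C6H5COO- → 0.351 mol.
pKa = −log(6.3 × 10^-5) = 4.201
Henderson–Hasselbalch with mole ratio 0.351/0.112: pH = 4.201 + (+0.496)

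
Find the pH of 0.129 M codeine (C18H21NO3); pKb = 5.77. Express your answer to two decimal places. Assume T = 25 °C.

C18H21NO3 + H2O ⇌ C18H22NO3+ + OH-
Kb = 10^(−5.77) = 1.70 × 10^-6
Kb = [OH-]²/(0.129 − [OH-]) = 1.70 × 10^-6
Neglecting [OH-] in the denominator: [OH-] = √(1.70 × 10^-6 × 0.129) = 4.68 × 10^-4 M
pOH = −log(4.68 × 10^-4) = 3.33; pH = 14.00 − 3.33 = 10.67

pH = 10.67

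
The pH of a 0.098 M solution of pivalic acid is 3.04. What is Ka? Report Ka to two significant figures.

[H+] = 10^(-3.04) = 9.12 × 10^-4 M
At equilibrium [HA] = 0.098 − 9.12 × 10^-4 = 9.71 × 10^-2 M
Ka = [H+][A-]/[HA] = (9.12 × 10^-4)² / 9.71 × 10^-2 = 8.6 × 10^-6

Ka = 8.6 × 10^-6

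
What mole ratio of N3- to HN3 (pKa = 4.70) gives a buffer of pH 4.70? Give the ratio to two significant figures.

ratio = 1.0

pH = pKa + log(r) ⇒ log(r) = 4.70 − 4.70 = +0.00
r = [N3-]/[HN3] = 10^(+0.00) = 1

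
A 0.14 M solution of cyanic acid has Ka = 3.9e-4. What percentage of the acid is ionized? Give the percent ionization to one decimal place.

5.1%

HOCN ⇌ OCN- + H+; let x = [H+] at equilibrium.
Solve x² + 0.00039x − 5.46e-05 = 0 → x = 7.20 × 10^-3 M
% ionization = x/C₀ × 100% = 7.20 × 10^-3/0.14 × 100% = 5.1%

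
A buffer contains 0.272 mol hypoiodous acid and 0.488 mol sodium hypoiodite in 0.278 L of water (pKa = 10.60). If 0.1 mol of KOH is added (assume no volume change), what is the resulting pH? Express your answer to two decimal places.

After neutralization: n(HOI) = 0.172 mol, n(OI-) = 0.588 mol.
pH = pKa + log([A⁻]/[HA]) = 10.60 + log(0.588/0.172) = 10.60 +0.534

pH = 11.13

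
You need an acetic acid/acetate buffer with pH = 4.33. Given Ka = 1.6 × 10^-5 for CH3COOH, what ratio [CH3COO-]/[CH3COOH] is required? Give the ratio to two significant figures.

pKa = -log(1.6 × 10^-5) = 4.796
pH = pKa + log(r) ⇒ log(r) = 4.33 − 4.796 = -0.466
r = [CH3COO-]/[CH3COOH] = 10^(-0.466) = 0.342

ratio = 0.34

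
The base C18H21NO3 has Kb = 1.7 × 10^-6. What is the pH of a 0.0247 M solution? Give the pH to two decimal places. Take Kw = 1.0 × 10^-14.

pH = 10.31

C18H21NO3 + H2O ⇌ C18H22NO3+ + OH-
From the ICE table, Kb = [OH-]²/(0.0247 − [OH-]) = 1.7 × 10^-6.
Assume [OH-] ≪ 0.0247: [OH-] ≈ √(1.7 × 10^-6 × 0.0247) = 2.05 × 10^-4 M
pOH = −log(2.05 × 10^-4) = 3.69; pH = 14.00 − 3.69 = 10.31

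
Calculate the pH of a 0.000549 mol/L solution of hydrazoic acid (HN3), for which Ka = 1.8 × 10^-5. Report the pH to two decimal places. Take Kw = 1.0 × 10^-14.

HN3 ⇌ N3- + H+
Ka = [H+]²/(0.000549 − [H+]) = 1.8 × 10^-5
The 5% rule fails; solving [H+]² + Ka·[H+] − Ka·C₀ = 0 exactly:
[H+] = (−Ka + √(Ka² + 4·Ka·C₀))/2 = 9.08 × 10^-5 M
pH = −log[H+] = −log(9.08 × 10^-5) = 4.04

pH = 4.04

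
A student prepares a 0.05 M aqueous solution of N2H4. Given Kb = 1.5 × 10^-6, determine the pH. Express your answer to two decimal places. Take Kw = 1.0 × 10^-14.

pH = 10.44

N2H4 + H2O ⇌ N2H5+ + OH-
From the ICE table, Kb = [OH-]²/(0.05 − [OH-]) = 1.5 × 10^-6.
Neglecting [OH-] in the denominator: [OH-] = √(1.5 × 10^-6 × 0.05) = 2.74 × 10^-4 M
Check: 0.55% ionized — well under 5%, approximation valid.
pOH = 3.56, so pH = 14.00 − pOH = 10.44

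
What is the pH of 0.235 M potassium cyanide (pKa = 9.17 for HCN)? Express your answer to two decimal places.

pH = 11.27

CN- is the conjugate base of the weak acid HCN.
Ka = 10^(−9.17) = 6.76 × 10^-10
Kb = Kw/Ka = 1.0×10^-14 / 6.76 × 10^-10 = 1.48 × 10^-5
Kb = [OH-]²/(0.235 − [OH-]) = 1.48 × 10^-5
Assume [OH-] ≪ 0.235: [OH-] ≈ √(1.48 × 10^-5 × 0.235) = 1.86 × 10^-3 M
pOH = −log(1.86 × 10^-3) = 2.73; pH = 14.00 − 2.73 = 11.27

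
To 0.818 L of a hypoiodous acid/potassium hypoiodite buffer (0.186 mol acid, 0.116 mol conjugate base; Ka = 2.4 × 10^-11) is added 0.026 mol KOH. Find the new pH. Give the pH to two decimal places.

After neutralization: n(HOI) = 0.16 mol, n(OI-) = 0.142 mol.
pKa = −log(2.4 × 10^-11) = 10.620
Henderson–Hasselbalch with mole ratio 0.142/0.16: pH = 10.620 + (-0.052)

pH = 10.57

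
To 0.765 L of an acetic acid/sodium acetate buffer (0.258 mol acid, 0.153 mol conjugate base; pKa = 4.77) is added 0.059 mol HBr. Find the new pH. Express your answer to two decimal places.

Added H+ converts CH3COO- to CH3COOH: CH3COOH → 0.317 mol, CH3COO- → 0.094 mol.
pH = pKa + log([A⁻]/[HA]) = 4.77 + log(0.094/0.317) = 4.77 -0.528

pH = 4.24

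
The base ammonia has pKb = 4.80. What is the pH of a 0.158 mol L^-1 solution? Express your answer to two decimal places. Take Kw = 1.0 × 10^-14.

pH = 11.20

NH3 + H2O ⇌ NH4+ + OH-
Kb = 10^(−4.80) = 1.58 × 10^-5
From the ICE table, Kb = [OH-]²/(0.158 − [OH-]) = 1.58 × 10^-5.
Neglecting [OH-] in the denominator: [OH-] = √(1.58 × 10^-5 × 0.158) = 1.58 × 10^-3 M
Check: 1% ionized — well under 5%, approximation valid.
pOH = 2.80, so pH = 14.00 − pOH = 11.20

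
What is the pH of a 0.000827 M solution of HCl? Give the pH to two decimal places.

HCl is a strong acid and dissociates completely, so [H+] = 0.000827 M.
pH = -log(0.000827) = 3.08

pH = 3.08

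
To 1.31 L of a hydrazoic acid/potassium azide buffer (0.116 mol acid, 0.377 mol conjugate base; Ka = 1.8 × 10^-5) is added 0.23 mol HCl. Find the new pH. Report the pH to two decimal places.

pH = 4.37

Added H+ converts N3- to HN3: HN3 → 0.346 mol, N3- → 0.147 mol.
pKa = −log(1.8 × 10^-5) = 4.745
Henderson–Hasselbalch with mole ratio 0.147/0.346: pH = 4.745 + (-0.372)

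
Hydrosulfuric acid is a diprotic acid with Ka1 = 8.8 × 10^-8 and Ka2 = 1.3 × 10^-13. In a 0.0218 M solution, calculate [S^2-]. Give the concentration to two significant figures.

1.3 × 10^-13 M

First ionization gives [H+] ≈ [HS-] = 4.38 × 10^-5 M.
Second step: Ka2 = [H+][S^2-]/[HS-] ≈ [S^2-] (since [H+] ≈ [HS-]).
So [S^2-] ≈ Ka2.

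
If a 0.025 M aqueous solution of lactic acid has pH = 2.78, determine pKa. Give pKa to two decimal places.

pKa = 3.93

[H+] = 10^(-2.78) = 1.66 × 10^-3 M
At equilibrium [HA] = 0.025 − 1.66 × 10^-3 = 2.33 × 10^-2 M
Ka = [H+][A-]/[HA] = (1.66 × 10^-3)² / 2.33 × 10^-2 = 1.18 × 10^-4
pKa = -log(1.18 × 10^-4) = 3.93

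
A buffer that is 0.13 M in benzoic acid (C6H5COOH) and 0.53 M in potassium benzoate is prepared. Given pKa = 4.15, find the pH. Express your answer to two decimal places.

Henderson–Hasselbalch: pH = pKa + log([C6H5COO-]/[C6H5COOH]) = 4.15 + log(0.53/0.13)
pH = 4.15 + (+0.610) = 4.76

pH = 4.76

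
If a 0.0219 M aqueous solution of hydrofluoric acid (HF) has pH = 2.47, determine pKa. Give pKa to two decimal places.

pKa = 3.21

[H+] = 10^(-2.47) = 3.39 × 10^-3 M
At equilibrium [HA] = 0.0219 − 3.39 × 10^-3 = 1.85 × 10^-2 M
Ka = [H+][A-]/[HA] = (3.39 × 10^-3)² / 1.85 × 10^-2 = 6.21 × 10^-4
pKa = -log(6.21 × 10^-4) = 3.21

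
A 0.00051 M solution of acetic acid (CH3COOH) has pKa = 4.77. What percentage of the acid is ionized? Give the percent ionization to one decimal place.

CH3COOH ⇌ CH3COO- + H+; let x = [H+] at equilibrium.
Ka = 10^(−4.77) = 1.70 × 10^-5
Solve x² + 1.7e-05x − 8.67e-09 = 0 → x = 8.50 × 10^-5 M
Fraction ionized = 8.50 × 10^-5 / 0.00051 = 0.1667 → 16.7%

16.7%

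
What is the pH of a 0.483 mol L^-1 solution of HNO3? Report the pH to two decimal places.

pH = 0.32

HNO3 is a strong acid and dissociates completely, so [H+] = 0.483 M.
pH = -log(0.483) = 0.32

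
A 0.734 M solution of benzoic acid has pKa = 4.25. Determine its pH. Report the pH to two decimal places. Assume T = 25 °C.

pH = 2.19

C6H5COOH ⇌ C6H5COO- + H+
Ka = 10^(−4.25) = 5.62 × 10^-5
Ka = [H+]²/(0.734 − [H+]) = 5.62 × 10^-5
Neglecting [H+] in the denominator: [H+] = √(5.62 × 10^-5 × 0.734) = 6.42 × 10^-3 M
([H+]/C₀ = 0.88% < 5%, so the approximation holds.)
pH = −log(6.42 × 10^-3) = 2.19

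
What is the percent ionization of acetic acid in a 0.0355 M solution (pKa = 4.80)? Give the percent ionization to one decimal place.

CH3COOH ⇌ CH3COO- + H+; let x = [H+] at equilibrium.
Ka = 10^(−4.80) = 1.58 × 10^-5
x ≈ √(Ka·C₀) = √(1.58 × 10^-5 × 0.0355) = 7.49 × 10^-4 M
Fraction ionized = 7.49 × 10^-4 / 0.0355 = 0.0211 → 2.1%

2.1%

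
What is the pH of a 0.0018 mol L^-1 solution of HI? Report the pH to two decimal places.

pH = 2.74

HI is a strong acid and dissociates completely, so [H+] = 0.0018 M.
pH = -log(0.0018) = 2.74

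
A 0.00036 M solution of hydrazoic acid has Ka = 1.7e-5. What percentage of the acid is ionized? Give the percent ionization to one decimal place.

19.5%

HN3 ⇌ N3- + H+; let x = [H+] at equilibrium.
Ka = x²/(C₀ − x); solving the quadratic gives x = 7.02 × 10^-5 M.
% ionization = x/C₀ × 100% = 7.02 × 10^-5/0.00036 × 100% = 19.5%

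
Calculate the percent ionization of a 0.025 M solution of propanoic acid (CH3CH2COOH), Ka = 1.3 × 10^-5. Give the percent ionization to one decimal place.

2.3%

CH3CH2COOH ⇌ CH3CH2COO- + H+; let x = [H+] at equilibrium.
x ≈ √(Ka·C₀) = √(1.3 × 10^-5 × 0.025) = 5.70 × 10^-4 M
% ionization = x/C₀ × 100% = 5.70 × 10^-4/0.025 × 100% = 2.3%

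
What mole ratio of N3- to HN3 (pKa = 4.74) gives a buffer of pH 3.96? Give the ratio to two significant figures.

pH = pKa + log(r) ⇒ log(r) = 3.96 − 4.74 = -0.78
r = [N3-]/[HN3] = 10^(-0.78) = 0.166

ratio = 0.17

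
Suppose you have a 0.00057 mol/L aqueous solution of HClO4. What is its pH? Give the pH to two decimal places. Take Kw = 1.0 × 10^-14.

pH = 3.24

HClO4 is a strong acid and dissociates completely, so [H+] = 0.00057 M.
pH = -log(0.00057) = 3.24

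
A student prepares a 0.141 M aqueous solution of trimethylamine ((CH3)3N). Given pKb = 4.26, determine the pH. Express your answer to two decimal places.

pH = 11.44

(CH3)3N + H2O ⇌ (CH3)3NH+ + OH-
Kb = 10^(−4.26) = 5.50 × 10^-5
From the ICE table, Kb = [OH-]²/(0.141 − [OH-]) = 5.50 × 10^-5.
Since Kb ≪ C₀, [OH-] ≈ √(Kb·C₀) = 2.78 × 10^-3 M.
pOH = −log(2.78 × 10^-3) = 2.56; pH = 14.00 − 2.56 = 11.44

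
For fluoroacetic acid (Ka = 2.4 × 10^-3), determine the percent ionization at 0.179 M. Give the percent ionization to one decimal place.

FCH2COOH ⇌ FCH2COO- + H+; let x = [H+] at equilibrium.
Ka = x²/(C₀ − x); solving the quadratic gives x = 1.96 × 10^-2 M.
Fraction ionized = 1.96 × 10^-2 / 0.179 = 0.1095 → 10.9%

10.9%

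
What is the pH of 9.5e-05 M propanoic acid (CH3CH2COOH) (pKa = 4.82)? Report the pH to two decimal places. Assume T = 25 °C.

pH = 4.51

CH3CH2COOH ⇌ CH3CH2COO- + H+
Ka = 10^(−4.82) = 1.51 × 10^-5
Let x = [H+] at equilibrium. Ka = x²/(9.5e-05 − x).
The 5% rule fails; solving x² + Ka·x − Ka·C₀ = 0 exactly:
x = [−1.51e-05 + √(1.51e-05² + 5.74e-09)]/2 = 3.11 × 10^-5 M
pH = −log(3.11 × 10^-5) = 4.51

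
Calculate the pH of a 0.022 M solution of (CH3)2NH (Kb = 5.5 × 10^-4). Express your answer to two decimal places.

(CH3)2NH + H2O ⇌ (CH3)2NH2+ + OH-
Kb = [OH-]²/(0.022 − [OH-]) = 5.5 × 10^-4
Here C₀/Kb ≈ 40, so the small-[OH-] approximation fails. Use the quadratic:
[OH-] = [−0.00055 + √(0.00055² + 4.84e-05)]/2 = 3.21 × 10^-3 M
pOH = 2.49, so pH = 14.00 − pOH = 11.51

pH = 11.51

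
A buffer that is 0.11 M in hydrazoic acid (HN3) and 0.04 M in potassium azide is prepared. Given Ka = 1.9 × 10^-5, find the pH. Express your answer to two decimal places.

pKa = −log(1.9 × 10^-5) = 4.721
Henderson–Hasselbalch: pH = pKa + log([N3-]/[HN3]) = 4.721 + log(0.04/0.11)
pH = 4.721 + (-0.439) = 4.28

pH = 4.28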